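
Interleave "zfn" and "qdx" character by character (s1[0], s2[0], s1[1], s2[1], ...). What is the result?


String 1: 'zfn'
String 2: 'qdx'
Operation: alternate characters
Pairs: 'z'+'q', 'f'+'d', 'n'+'x'
Result: zqfdnx


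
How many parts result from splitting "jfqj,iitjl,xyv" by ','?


Input string: 'jfqj,iitjl,xyv'
Delimiter: ','
Split result: 'jfqj', 'iitjl', 'xyv'
Number of parts: 3


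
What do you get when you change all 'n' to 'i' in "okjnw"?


Input string: 'okjnw'
Operation: replace 'n' with 'i'
Positions of 'n': 3
After replacement: okjiw


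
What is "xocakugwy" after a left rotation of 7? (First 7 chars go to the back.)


Input: 'xocakugwy', shift = 7
Operation: split at index 7 and swap parts
Front part s[0:7] = 'xocakug'
Back part s[7:] = 'wy'
Rotated = back + front = 'wy' + 'xocakug'
Result: wyxocakug


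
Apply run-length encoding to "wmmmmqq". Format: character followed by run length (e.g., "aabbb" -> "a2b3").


Input: 'wmmmmqq'
Operation: identify consecutive runs
Runs: 'w' -> w1, 'mmmm' -> m4, 'qq' -> q2
Encoded: w1m4q2


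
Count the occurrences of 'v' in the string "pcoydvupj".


Input string: 'pcoydvupj'
Target character: 'v'
Scan each position: s[5]='v'
Matches found at indices: 5
Total: 1


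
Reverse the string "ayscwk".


Input string: 'ayscwk'
Operation: reverse character order
Original order: 'a' -> 'y' -> 's' -> 'c' -> 'w' -> 'k'
Reversed order: 'k' -> 'w' -> 'c' -> 's' -> 'y' -> 'a'
Result: kwcsya


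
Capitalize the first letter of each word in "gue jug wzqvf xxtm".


Input string: 'gue jug wzqvf xxtm'
Operation: capitalize first letter of each word
Word transformations: 'gue'->'Gue', 'jug'->'Jug', 'wzqvf'->'Wzqvf', 'xxtm'->'Xxtm'
Result: Gue Jug Wzqvf Xxtm


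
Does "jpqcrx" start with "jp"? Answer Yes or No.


Input string: 'jpqcrx'
Prefix to check: 'jp'
First 2 characters of input: 'jp'
Match: True
Result: Yes


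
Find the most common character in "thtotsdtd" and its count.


Input: 'thtotsdtd'
Operation: tally each character
Counts: 'd':2, 'h':1, 'o':1, 's':1, 't':4
Maximum: 't' appears 4 times


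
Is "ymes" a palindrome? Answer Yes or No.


Input string: 'ymes'
Reversed: 'semy'
Compare pairs: s[0]='y' vs s[3]='s' (mismatch), s[1]='m' vs s[2]='e' (mismatch)
Palindrome: No


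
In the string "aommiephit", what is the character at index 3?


Input string: 'aommiephit'
Operation: get character at index 3
Index mapping: s[0]='a', s[1]='o', s[2]='m', s[3]='m'
Result: 'm'


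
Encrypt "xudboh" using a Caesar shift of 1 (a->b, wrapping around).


Input: 'xudboh', shift = 1
Operation: for each letter, (position + 1) mod 26
Mapping: 'x'(23+1=24)->'y', 'u'(20+1=21)->'v', 'd'(3+1=4)->'e', 'b'(1+1=2)->'c', 'o'(14+1=15)->'p', 'h'(7+1=8)->'i'
Result: yvecpi


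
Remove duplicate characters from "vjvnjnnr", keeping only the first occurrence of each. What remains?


Input: 'vjvnjnnr'
Operation: keep first occurrence of each character
Scan: s[0]='v' new -> keep; s[1]='j' new -> keep; s[2]='v' seen -> skip; s[3]='n' new -> keep; s[4]='j' seen -> skip; s[5]='n' seen -> skip; s[6]='n' seen -> skip; s[7]='r' new -> keep
Result: vjnr


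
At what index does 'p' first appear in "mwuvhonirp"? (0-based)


Input string: 'mwuvhonirp'
Target: 'p'
Scanning left to right: s[0]='m', s[1]='w', s[2]='u', s[3]='v', s[4]='h', s[5]='o', s[6]='n', s[7]='i', s[8]='r', s[9]='p'
First match at index: 9


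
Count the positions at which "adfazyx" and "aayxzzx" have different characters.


String 1: 'adfazyx'
String 2: 'aayxzzx'
Compare each position: pos 0: 'a'=='a', pos 1: 'd'!='a', pos 2: 'f'!='y', pos 3: 'a'!='x', pos 4: 'z'=='z', pos 5: 'y'!='z', pos 6: 'x'=='x'
Differing positions: 4
Hamming distance: 4


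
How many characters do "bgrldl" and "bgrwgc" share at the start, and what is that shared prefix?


String 1: 'bgrldl'
String 2: 'bgrwgc'
Compare position by position:
pos 0: 'b' vs 'b' match
pos 1: 'g' vs 'g' match
pos 2: 'r' vs 'r' match
pos 3: 'l' vs 'w' differ -> stop
Longest common prefix: "bgr" (length 3)


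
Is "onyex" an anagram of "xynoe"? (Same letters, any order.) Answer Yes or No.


String 1: 'xynoe' -> sorted: 'enoxy'
String 2: 'onyex' -> sorted: 'enoxy'
Compare sorted forms: 'enoxy' == 'enoxy'
Anagram: Yes


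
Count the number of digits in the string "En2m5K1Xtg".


Input string: 'En2m5K1Xtg'
Operation: count digit characters (0-9)
Scan: 'E', 'n', '2'(digit), 'm', '5'(digit), 'K', '1'(digit), 'X', 't', 'g'
Digits found: 3
Result: 3


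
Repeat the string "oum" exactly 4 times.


Input string: 'oum'
Operation: repeat 4 times
Concatenation: 'oum' + 'oum' + 'oum' + 'oum'
Result: oumoumoumoum


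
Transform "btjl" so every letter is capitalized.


Input string: 'btjl'
Operation: convert each letter to uppercase
Mapping: 'b'->'B', 't'->'T', 'j'->'J', 'l'->'L'
Result: BTJL


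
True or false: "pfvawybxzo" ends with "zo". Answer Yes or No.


Input string: 'pfvawybxzo'
Suffix to check: 'zo'
Last 2 characters of input: 'zo'
Match: True
Result: Yes


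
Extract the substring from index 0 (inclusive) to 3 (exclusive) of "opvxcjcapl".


Input string: 'opvxcjcapl'
Operation: slice [0:3]
Extract characters: s[0]='o', s[1]='p', s[2]='v'
Result: opv


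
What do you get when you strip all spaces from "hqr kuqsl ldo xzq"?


Input string: 'hqr kuqsl ldo xzq'
Operation: remove all spaces
Words: 'hqr', 'kuqsl', 'ldo', 'xzq'
Join without spaces: hqrkuqslldoxzq


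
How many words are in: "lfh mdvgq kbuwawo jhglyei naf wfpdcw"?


Input string: 'lfh mdvgq kbuwawo jhglyei naf wfpdcw'
Operation: split by spaces
Words found: 'lfh', 'mdvgq', 'kbuwawo', 'jhglyei', 'naf', 'wfpdcw'
Word count: 6


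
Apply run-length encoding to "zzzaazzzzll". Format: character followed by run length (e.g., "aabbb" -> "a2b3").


Input: 'zzzaazzzzll'
Operation: identify consecutive runs
Runs: 'zzz' -> z3, 'aa' -> a2, 'zzzz' -> z4, 'll' -> l2
Encoded: z3a2z4l2


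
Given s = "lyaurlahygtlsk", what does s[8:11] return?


Input string: 'lyaurlahygtlsk'
Operation: slice [8:11]
Extract characters: s[8]='y', s[9]='g', s[10]='t'
Result: ygt


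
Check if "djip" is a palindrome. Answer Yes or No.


Input string: 'djip'
Reversed: 'pijd'
Compare pairs: s[0]='d' vs s[3]='p' (mismatch), s[1]='j' vs s[2]='i' (mismatch)
Palindrome: No


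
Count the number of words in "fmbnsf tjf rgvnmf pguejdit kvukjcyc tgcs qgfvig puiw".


Input string: 'fmbnsf tjf rgvnmf pguejdit kvukjcyc tgcs qgfvig puiw'
Operation: split by spaces
Words found: 'fmbnsf', 'tjf', 'rgvnmf', 'pguejdit', 'kvukjcyc', 'tgcs', 'qgfvig', 'puiw'
Word count: 8


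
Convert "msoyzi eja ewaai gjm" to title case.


Input string: 'msoyzi eja ewaai gjm'
Operation: capitalize first letter of each word
Word transformations: 'msoyzi'->'Msoyzi', 'eja'->'Eja', 'ewaai'->'Ewaai', 'gjm'->'Gjm'
Result: Msoyzi Eja Ewaai Gjm


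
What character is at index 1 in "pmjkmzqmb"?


Input string: 'pmjkmzqmb'
Operation: get character at index 1
Index mapping: s[0]='p', s[1]='m'
Result: 'm'


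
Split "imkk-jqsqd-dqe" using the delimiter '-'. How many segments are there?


Input string: 'imkk-jqsqd-dqe'
Delimiter: '-'
Split result: 'imkk', 'jqsqd', 'dqe'
Number of parts: 3


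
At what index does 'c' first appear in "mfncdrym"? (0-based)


Input string: 'mfncdrym'
Target: 'c'
Scanning left to right: s[0]='m', s[1]='f', s[2]='n', s[3]='c'
First match at index: 3


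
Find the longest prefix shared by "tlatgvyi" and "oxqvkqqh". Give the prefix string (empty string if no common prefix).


String 1: 'tlatgvyi'
String 2: 'oxqvkqqh'
Compare position by position:
pos 0: 't' vs 'o' differ -> stop
Longest common prefix: "" (length 0)


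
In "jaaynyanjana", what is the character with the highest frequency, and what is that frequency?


Input: 'jaaynyanjana'
Operation: tally each character
Counts: 'a':5, 'j':2, 'n':3, 'y':2
Maximum: 'a' appears 5 times


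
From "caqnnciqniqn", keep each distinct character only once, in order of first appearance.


Input: 'caqnnciqniqn'
Operation: keep first occurrence of each character
Scan: s[0]='c' new -> keep; s[1]='a' new -> keep; s[2]='q' new -> keep; s[3]='n' new -> keep; s[4]='n' seen -> skip; s[5]='c' seen -> skip; s[6]='i' new -> keep; s[7]='q' seen -> skip; s[8]='n' seen -> skip; s[9]='i' seen -> skip; s[10]='q' seen -> skip; s[11]='n' seen -> skip
Result: caqni


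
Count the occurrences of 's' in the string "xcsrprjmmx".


Input string: 'xcsrprjmmx'
Target character: 's'
Scan each position: s[2]='s'
Matches found at indices: 2
Total: 1


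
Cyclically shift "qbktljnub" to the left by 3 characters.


Input: 'qbktljnub', shift = 3
Operation: split at index 3 and swap parts
Front part s[0:3] = 'qbk'
Back part s[3:] = 'tljnub'
Rotated = back + front = 'tljnub' + 'qbk'
Result: tljnubqbk


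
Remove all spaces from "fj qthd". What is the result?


Input string: 'fj qthd'
Operation: remove all spaces
Words: 'fj', 'qthd'
Join without spaces: fjqthd


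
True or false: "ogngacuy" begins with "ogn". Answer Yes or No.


Input string: 'ogngacuy'
Prefix to check: 'ogn'
First 3 characters of input: 'ogn'
Match: True
Result: Yes


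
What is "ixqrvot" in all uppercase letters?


Input string: 'ixqrvot'
Operation: convert each letter to uppercase
Mapping: 'i'->'I', 'x'->'X', 'q'->'Q', 'r'->'R', 'v'->'V', 'o'->'O', 't'->'T'
Result: IXQRVOT


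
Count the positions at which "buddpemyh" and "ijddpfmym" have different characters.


String 1: 'buddpemyh'
String 2: 'ijddpfmym'
Compare each position: pos 0: 'b'!='i', pos 1: 'u'!='j', pos 2: 'd'=='d', pos 3: 'd'=='d', pos 4: 'p'=='p', pos 5: 'e'!='f', pos 6: 'm'=='m', pos 7: 'y'=='y', pos 8: 'h'!='m'
Differing positions: 4
Hamming distance: 4


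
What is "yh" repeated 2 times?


Input string: 'yh'
Operation: repeat 2 times
Concatenation: 'yh' + 'yh'
Result: yhyh


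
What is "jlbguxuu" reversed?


Input string: 'jlbguxuu'
Operation: reverse character order
Original order: 'j' -> 'l' -> 'b' -> 'g' -> 'u' -> 'x' -> 'u' -> 'u'
Reversed order: 'u' -> 'u' -> 'x' -> 'u' -> 'g' -> 'b' -> 'l' -> 'j'
Result: uuxugblj


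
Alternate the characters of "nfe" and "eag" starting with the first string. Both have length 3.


String 1: 'nfe'
String 2: 'eag'
Operation: alternate characters
Pairs: 'n'+'e', 'f'+'a', 'e'+'g'
Result: nefaeg


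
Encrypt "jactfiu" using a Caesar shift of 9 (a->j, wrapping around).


Input: 'jactfiu', shift = 9
Operation: for each letter, (position + 9) mod 26
Mapping: 'j'(9+9=18)->'s', 'a'(0+9=9)->'j', 'c'(2+9=11)->'l', 't'(19+9=28, 28 mod 26=2)->'c', 'f'(5+9=14)->'o', 'i'(8+9=17)->'r', 'u'(20+9=29, 29 mod 26=3)->'d'
Result: sjlcord


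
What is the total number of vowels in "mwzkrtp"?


Input string: 'mwzkrtp'
Operation: count vowels (a, e, i, o, u)
Scan: s[0]='m', s[1]='w', s[2]='z', s[3]='k', s[4]='r', s[5]='t', s[6]='p'
Vowels found: 0
Result: 0


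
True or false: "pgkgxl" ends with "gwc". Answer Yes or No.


Input string: 'pgkgxl'
Suffix to check: 'gwc'
Last 3 characters of input: 'gxl'
Match: False
Result: No


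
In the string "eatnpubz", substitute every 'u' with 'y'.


Input string: 'eatnpubz'
Operation: replace 'u' with 'y'
Positions of 'u': 5
After replacement: eatnpybz


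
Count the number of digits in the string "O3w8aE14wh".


Input string: 'O3w8aE14wh'
Operation: count digit characters (0-9)
Scan: 'O', '3'(digit), 'w', '8'(digit), 'a', 'E', '1'(digit), '4'(digit), 'w', 'h'
Digits found: 4
Result: 4


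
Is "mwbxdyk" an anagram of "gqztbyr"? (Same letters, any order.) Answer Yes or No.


String 1: 'gqztbyr' -> sorted: 'bgqrtyz'
String 2: 'mwbxdyk' -> sorted: 'bdkmwxy'
Compare sorted forms: 'bgqrtyz' != 'bdkmwxy'
Anagram: No


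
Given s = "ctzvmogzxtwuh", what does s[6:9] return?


Input string: 'ctzvmogzxtwuh'
Operation: slice [6:9]
Extract characters: s[6]='g', s[7]='z', s[8]='x'
Result: gzx


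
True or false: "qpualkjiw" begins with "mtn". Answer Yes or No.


Input string: 'qpualkjiw'
Prefix to check: 'mtn'
First 3 characters of input: 'qpu'
Match: False
Result: No


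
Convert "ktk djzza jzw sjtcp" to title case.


Input string: 'ktk djzza jzw sjtcp'
Operation: capitalize first letter of each word
Word transformations: 'ktk'->'Ktk', 'djzza'->'Djzza', 'jzw'->'Jzw', 'sjtcp'->'Sjtcp'
Result: Ktk Djzza Jzw Sjtcp


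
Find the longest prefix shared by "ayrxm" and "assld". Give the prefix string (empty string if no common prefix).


String 1: 'ayrxm'
String 2: 'assld'
Compare position by position:
pos 0: 'a' vs 'a' match
pos 1: 'y' vs 's' differ -> stop
Longest common prefix: "a" (length 1)


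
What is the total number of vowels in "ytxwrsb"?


Input string: 'ytxwrsb'
Operation: count vowels (a, e, i, o, u)
Scan: s[0]='y', s[1]='t', s[2]='x', s[3]='w', s[4]='r', s[5]='s', s[6]='b'
Vowels found: 0
Result: 0


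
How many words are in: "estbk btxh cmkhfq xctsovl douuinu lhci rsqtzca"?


Input string: 'estbk btxh cmkhfq xctsovl douuinu lhci rsqtzca'
Operation: split by spaces
Words found: 'estbk', 'btxh', 'cmkhfq', 'xctsovl', 'douuinu', 'lhci', 'rsqtzca'
Word count: 7


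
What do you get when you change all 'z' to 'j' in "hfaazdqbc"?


Input string: 'hfaazdqbc'
Operation: replace 'z' with 'j'
Positions of 'z': 4
After replacement: hfaajdqbc


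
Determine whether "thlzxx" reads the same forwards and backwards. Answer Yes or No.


Input string: 'thlzxx'
Reversed: 'xxzlht'
Compare pairs: s[0]='t' vs s[5]='x' (mismatch), s[1]='h' vs s[4]='x' (mismatch), s[2]='l' vs s[3]='z' (mismatch)
Palindrome: No


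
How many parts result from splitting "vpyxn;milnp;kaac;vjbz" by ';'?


Input string: 'vpyxn;milnp;kaac;vjbz'
Delimiter: ';'
Split result: 'vpyxn', 'milnp', 'kaac', 'vjbz'
Number of parts: 4


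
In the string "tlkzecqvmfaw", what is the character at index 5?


Input string: 'tlkzecqvmfaw'
Operation: get character at index 5
Index mapping: s[0]='t', s[1]='l', s[2]='k', s[3]='z', s[4]='e', s[5]='c'
Result: 'c'


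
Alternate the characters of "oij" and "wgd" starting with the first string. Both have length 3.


String 1: 'oij'
String 2: 'wgd'
Operation: alternate characters
Pairs: 'o'+'w', 'i'+'g', 'j'+'d'
Result: owigjd


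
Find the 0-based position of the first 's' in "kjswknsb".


Input string: 'kjswknsb'
Target: 's'
Scanning left to right: s[0]='k', s[1]='j', s[2]='s'
First match at index: 2


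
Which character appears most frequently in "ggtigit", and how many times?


Input: 'ggtigit'
Operation: tally each character
Counts: 'g':3, 'i':2, 't':2
Maximum: 'g' appears 3 times


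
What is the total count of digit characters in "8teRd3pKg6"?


Input string: '8teRd3pKg6'
Operation: count digit characters (0-9)
Scan: '8'(digit), 't', 'e', 'R', 'd', '3'(digit), 'p', 'K', 'g', '6'(digit)
Digits found: 3
Result: 3


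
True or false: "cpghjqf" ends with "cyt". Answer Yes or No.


Input string: 'cpghjqf'
Suffix to check: 'cyt'
Last 3 characters of input: 'jqf'
Match: False
Result: No


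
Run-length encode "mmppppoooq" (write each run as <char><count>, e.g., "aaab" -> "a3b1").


Input: 'mmppppoooq'
Operation: identify consecutive runs
Runs: 'mm' -> m2, 'pppp' -> p4, 'ooo' -> o3, 'q' -> q1
Encoded: m2p4o3q1


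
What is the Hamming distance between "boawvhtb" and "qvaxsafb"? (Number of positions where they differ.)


String 1: 'boawvhtb'
String 2: 'qvaxsafb'
Compare each position: pos 0: 'b'!='q', pos 1: 'o'!='v', pos 2: 'a'=='a', pos 3: 'w'!='x', pos 4: 'v'!='s', pos 5: 'h'!='a', pos 6: 't'!='f', pos 7: 'b'=='b'
Differing positions: 6
Hamming distance: 6


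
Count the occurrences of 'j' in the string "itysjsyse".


Input string: 'itysjsyse'
Target character: 'j'
Scan each position: s[4]='j'
Matches found at indices: 4
Total: 1


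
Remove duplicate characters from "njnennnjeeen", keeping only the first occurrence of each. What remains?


Input: 'njnennnjeeen'
Operation: keep first occurrence of each character
Scan: s[0]='n' new -> keep; s[1]='j' new -> keep; s[2]='n' seen -> skip; s[3]='e' new -> keep; s[4]='n' seen -> skip; s[5]='n' seen -> skip; s[6]='n' seen -> skip; s[7]='j' seen -> skip; s[8]='e' seen -> skip; s[9]='e' seen -> skip; s[10]='e' seen -> skip; s[11]='n' seen -> skip
Result: nje


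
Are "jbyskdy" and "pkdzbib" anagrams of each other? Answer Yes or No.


String 1: 'jbyskdy' -> sorted: 'bdjksyy'
String 2: 'pkdzbib' -> sorted: 'bbdikpz'
Compare sorted forms: 'bdjksyy' != 'bbdikpz'
Anagram: No


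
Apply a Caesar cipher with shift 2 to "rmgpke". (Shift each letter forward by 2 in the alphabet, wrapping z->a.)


Input: 'rmgpke', shift = 2
Operation: for each letter, (position + 2) mod 26
Mapping: 'r'(17+2=19)->'t', 'm'(12+2=14)->'o', 'g'(6+2=8)->'i', 'p'(15+2=17)->'r', 'k'(10+2=12)->'m', 'e'(4+2=6)->'g'
Result: toirmg


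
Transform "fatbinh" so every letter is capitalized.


Input string: 'fatbinh'
Operation: convert each letter to uppercase
Mapping: 'f'->'F', 'a'->'A', 't'->'T', 'b'->'B', 'i'->'I', 'n'->'N', 'h'->'H'
Result: FATBINH


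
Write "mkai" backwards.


Input string: 'mkai'
Operation: reverse character order
Original order: 'm' -> 'k' -> 'a' -> 'i'
Reversed order: 'i' -> 'a' -> 'k' -> 'm'
Result: iakm


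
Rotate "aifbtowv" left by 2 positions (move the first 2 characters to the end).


Input: 'aifbtowv', shift = 2
Operation: split at index 2 and swap parts
Front part s[0:2] = 'ai'
Back part s[2:] = 'fbtowv'
Rotated = back + front = 'fbtowv' + 'ai'
Result: fbtowvai


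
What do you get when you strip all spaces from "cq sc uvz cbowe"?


Input string: 'cq sc uvz cbowe'
Operation: remove all spaces
Words: 'cq', 'sc', 'uvz', 'cbowe'
Join without spaces: cqscuvzcbowe


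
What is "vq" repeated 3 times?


Input string: 'vq'
Operation: repeat 3 times
Concatenation: 'vq' + 'vq' + 'vq'
Result: vqvqvq


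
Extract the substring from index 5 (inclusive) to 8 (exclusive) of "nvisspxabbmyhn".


Input string: 'nvisspxabbmyhn'
Operation: slice [5:8]
Extract characters: s[5]='p', s[6]='x', s[7]='a'
Result: pxa


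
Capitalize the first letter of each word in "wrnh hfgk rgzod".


Input string: 'wrnh hfgk rgzod'
Operation: capitalize first letter of each word
Word transformations: 'wrnh'->'Wrnh', 'hfgk'->'Hfgk', 'rgzod'->'Rgzod'
Result: Wrnh Hfgk Rgzod


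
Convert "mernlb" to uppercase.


Input string: 'mernlb'
Operation: convert each letter to uppercase
Mapping: 'm'->'M', 'e'->'E', 'r'->'R', 'n'->'N', 'l'->'L', 'b'->'B'
Result: MERNLB


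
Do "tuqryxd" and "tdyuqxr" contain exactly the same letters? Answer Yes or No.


String 1: 'tuqryxd' -> sorted: 'dqrtuxy'
String 2: 'tdyuqxr' -> sorted: 'dqrtuxy'
Compare sorted forms: 'dqrtuxy' == 'dqrtuxy'
Anagram: Yes


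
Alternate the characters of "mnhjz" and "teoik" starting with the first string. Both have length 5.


String 1: 'mnhjz'
String 2: 'teoik'
Operation: alternate characters
Pairs: 'm'+'t', 'n'+'e', 'h'+'o', 'j'+'i', 'z'+'k'
Result: mtnehojizk


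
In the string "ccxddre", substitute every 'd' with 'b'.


Input string: 'ccxddre'
Operation: replace 'd' with 'b'
Positions of 'd': 3, 4
After replacement: ccxbbre


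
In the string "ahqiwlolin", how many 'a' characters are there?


Input string: 'ahqiwlolin'
Target character: 'a'
Scan each position: s[0]='a'
Matches found at indices: 0
Total: 1


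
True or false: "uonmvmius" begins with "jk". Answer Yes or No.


Input string: 'uonmvmius'
Prefix to check: 'jk'
First 2 characters of input: 'uo'
Match: False
Result: No


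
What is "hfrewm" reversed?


Input string: 'hfrewm'
Operation: reverse character order
Original order: 'h' -> 'f' -> 'r' -> 'e' -> 'w' -> 'm'
Reversed order: 'm' -> 'w' -> 'e' -> 'r' -> 'f' -> 'h'
Result: mwerfh


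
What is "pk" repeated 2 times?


Input string: 'pk'
Operation: repeat 2 times
Concatenation: 'pk' + 'pk'
Result: pkpk


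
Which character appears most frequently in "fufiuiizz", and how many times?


Input: 'fufiuiizz'
Operation: tally each character
Counts: 'f':2, 'i':3, 'u':2, 'z':2
Maximum: 'i' appears 3 times


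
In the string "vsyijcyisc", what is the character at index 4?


Input string: 'vsyijcyisc'
Operation: get character at index 4
Index mapping: s[0]='v', s[1]='s', s[2]='y', s[3]='i', s[4]='j'
Result: 'j'


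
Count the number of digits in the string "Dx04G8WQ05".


Input string: 'Dx04G8WQ05'
Operation: count digit characters (0-9)
Scan: 'D', 'x', '0'(digit), '4'(digit), 'G', '8'(digit), 'W', 'Q', '0'(digit), '5'(digit)
Digits found: 5
Result: 5


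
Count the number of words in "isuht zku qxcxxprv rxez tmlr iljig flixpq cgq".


Input string: 'isuht zku qxcxxprv rxez tmlr iljig flixpq cgq'
Operation: split by spaces
Words found: 'isuht', 'zku', 'qxcxxprv', 'rxez', 'tmlr', 'iljig', 'flixpq', 'cgq'
Word count: 8


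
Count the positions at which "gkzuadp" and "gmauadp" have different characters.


String 1: 'gkzuadp'
String 2: 'gmauadp'
Compare each position: pos 0: 'g'=='g', pos 1: 'k'!='m', pos 2: 'z'!='a', pos 3: 'u'=='u', pos 4: 'a'=='a', pos 5: 'd'=='d', pos 6: 'p'=='p'
Differing positions: 2
Hamming distance: 2


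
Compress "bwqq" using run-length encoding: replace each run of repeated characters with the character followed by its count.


Input: 'bwqq'
Operation: identify consecutive runs
Runs: 'b' -> b1, 'w' -> w1, 'qq' -> q2
Encoded: b1w1q2


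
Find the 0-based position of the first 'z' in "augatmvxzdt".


Input string: 'augatmvxzdt'
Target: 'z'
Scanning left to right: s[0]='a', s[1]='u', s[2]='g', s[3]='a', s[4]='t', s[5]='m', s[6]='v', s[7]='x', s[8]='z'
First match at index: 8


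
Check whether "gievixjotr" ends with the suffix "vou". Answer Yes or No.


Input string: 'gievixjotr'
Suffix to check: 'vou'
Last 3 characters of input: 'otr'
Match: False
Result: No


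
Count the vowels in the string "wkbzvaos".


Input string: 'wkbzvaos'
Operation: count vowels (a, e, i, o, u)
Scan: s[0]='w', s[1]='k', s[2]='b', s[3]='z', s[4]='v', s[5]='a' (vowel), s[6]='o' (vowel), s[7]='s'
Vowels found: 2
Result: 2


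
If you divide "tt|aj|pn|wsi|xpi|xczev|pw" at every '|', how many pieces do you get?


Input string: 'tt|aj|pn|wsi|xpi|xczev|pw'
Delimiter: '|'
Split result: 'tt', 'aj', 'pn', 'wsi', 'xpi', 'xczev', 'pw'
Number of parts: 7


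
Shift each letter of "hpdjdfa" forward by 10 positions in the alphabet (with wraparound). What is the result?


Input: 'hpdjdfa', shift = 10
Operation: for each letter, (position + 10) mod 26
Mapping: 'h'(7+10=17)->'r', 'p'(15+10=25)->'z', 'd'(3+10=13)->'n', 'j'(9+10=19)->'t', 'd'(3+10=13)->'n', 'f'(5+10=15)->'p', 'a'(0+10=10)->'k'
Result: rzntnpk


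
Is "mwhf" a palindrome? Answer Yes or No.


Input string: 'mwhf'
Reversed: 'fhwm'
Compare pairs: s[0]='m' vs s[3]='f' (mismatch), s[1]='w' vs s[2]='h' (mismatch)
Palindrome: No


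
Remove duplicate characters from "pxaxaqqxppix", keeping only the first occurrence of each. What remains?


Input: 'pxaxaqqxppix'
Operation: keep first occurrence of each character
Scan: s[0]='p' new -> keep; s[1]='x' new -> keep; s[2]='a' new -> keep; s[3]='x' seen -> skip; s[4]='a' seen -> skip; s[5]='q' new -> keep; s[6]='q' seen -> skip; s[7]='x' seen -> skip; s[8]='p' seen -> skip; s[9]='p' seen -> skip; s[10]='i' new -> keep; s[11]='x' seen -> skip
Result: pxaqi


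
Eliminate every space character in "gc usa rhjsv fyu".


Input string: 'gc usa rhjsv fyu'
Operation: remove all spaces
Words: 'gc', 'usa', 'rhjsv', 'fyu'
Join without spaces: gcusarhjsvfyu


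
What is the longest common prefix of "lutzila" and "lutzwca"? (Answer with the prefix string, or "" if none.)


String 1: 'lutzila'
String 2: 'lutzwca'
Compare position by position:
pos 0: 'l' vs 'l' match
pos 1: 'u' vs 'u' match
pos 2: 't' vs 't' match
pos 3: 'z' vs 'z' match
pos 4: 'i' vs 'w' differ -> stop
Longest common prefix: "lutz" (length 4)


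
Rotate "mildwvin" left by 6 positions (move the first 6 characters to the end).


Input: 'mildwvin', shift = 6
Operation: split at index 6 and swap parts
Front part s[0:6] = 'mildwv'
Back part s[6:] = 'in'
Rotated = back + front = 'in' + 'mildwv'
Result: inmildwv


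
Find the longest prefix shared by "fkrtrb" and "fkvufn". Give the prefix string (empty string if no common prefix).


String 1: 'fkrtrb'
String 2: 'fkvufn'
Compare position by position:
pos 0: 'f' vs 'f' match
pos 1: 'k' vs 'k' match
pos 2: 'r' vs 'v' differ -> stop
Longest common prefix: "fk" (length 2)


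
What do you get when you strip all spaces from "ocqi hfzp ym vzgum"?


Input string: 'ocqi hfzp ym vzgum'
Operation: remove all spaces
Words: 'ocqi', 'hfzp', 'ym', 'vzgum'
Join without spaces: ocqihfzpymvzgum


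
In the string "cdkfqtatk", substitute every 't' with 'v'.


Input string: 'cdkfqtatk'
Operation: replace 't' with 'v'
Positions of 't': 5, 7
After replacement: cdkfqvavk


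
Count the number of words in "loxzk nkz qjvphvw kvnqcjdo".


Input string: 'loxzk nkz qjvphvw kvnqcjdo'
Operation: split by spaces
Words found: 'loxzk', 'nkz', 'qjvphvw', 'kvnqcjdo'
Word count: 4


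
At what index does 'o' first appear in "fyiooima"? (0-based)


Input string: 'fyiooima'
Target: 'o'
Scanning left to right: s[0]='f', s[1]='y', s[2]='i', s[3]='o'
First match at index: 3


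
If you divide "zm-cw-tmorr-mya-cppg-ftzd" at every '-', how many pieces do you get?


Input string: 'zm-cw-tmorr-mya-cppg-ftzd'
Delimiter: '-'
Split result: 'zm', 'cw', 'tmorr', 'mya', 'cppg', 'ftzd'
Number of parts: 6


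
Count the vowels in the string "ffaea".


Input string: 'ffaea'
Operation: count vowels (a, e, i, o, u)
Scan: s[0]='f', s[1]='f', s[2]='a' (vowel), s[3]='e' (vowel), s[4]='a' (vowel)
Vowels found: 3
Result: 3


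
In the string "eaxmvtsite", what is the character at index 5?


Input string: 'eaxmvtsite'
Operation: get character at index 5
Index mapping: s[0]='e', s[1]='a', s[2]='x', s[3]='m', s[4]='v', s[5]='t'
Result: 't'


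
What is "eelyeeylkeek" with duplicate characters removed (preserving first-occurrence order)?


Input: 'eelyeeylkeek'
Operation: keep first occurrence of each character
Scan: s[0]='e' new -> keep; s[1]='e' seen -> skip; s[2]='l' new -> keep; s[3]='y' new -> keep; s[4]='e' seen -> skip; s[5]='e' seen -> skip; s[6]='y' seen -> skip; s[7]='l' seen -> skip; s[8]='k' new -> keep; s[9]='e' seen -> skip; s[10]='e' seen -> skip; s[11]='k' seen -> skip
Result: elyk


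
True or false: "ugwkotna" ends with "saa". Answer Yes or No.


Input string: 'ugwkotna'
Suffix to check: 'saa'
Last 3 characters of input: 'tna'
Match: False
Result: No


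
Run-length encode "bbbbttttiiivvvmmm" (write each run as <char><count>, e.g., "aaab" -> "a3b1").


Input: 'bbbbttttiiivvvmmm'
Operation: identify consecutive runs
Runs: 'bbbb' -> b4, 'tttt' -> t4, 'iii' -> i3, 'vvv' -> v3, 'mmm' -> m3
Encoded: b4t4i3v3m3


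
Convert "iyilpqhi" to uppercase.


Input string: 'iyilpqhi'
Operation: convert each letter to uppercase
Mapping: 'i'->'I', 'y'->'Y', 'i'->'I', 'l'->'L', 'p'->'P', 'q'->'Q', 'h'->'H', 'i'->'I'
Result: IYILPQHI


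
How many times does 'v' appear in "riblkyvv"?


Input string: 'riblkyvv'
Target character: 'v'
Scan each position: s[6]='v', s[7]='v'
Matches found at indices: 6, 7
Total: 2


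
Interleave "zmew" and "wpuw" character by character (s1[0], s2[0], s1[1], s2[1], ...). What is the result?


String 1: 'zmew'
String 2: 'wpuw'
Operation: alternate characters
Pairs: 'z'+'w', 'm'+'p', 'e'+'u', 'w'+'w'
Result: zwmpeuww


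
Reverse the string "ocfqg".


Input string: 'ocfqg'
Operation: reverse character order
Original order: 'o' -> 'c' -> 'f' -> 'q' -> 'g'
Reversed order: 'g' -> 'q' -> 'f' -> 'c' -> 'o'
Result: gqfco


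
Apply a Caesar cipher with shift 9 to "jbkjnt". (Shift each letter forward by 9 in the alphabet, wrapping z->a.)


Input: 'jbkjnt', shift = 9
Operation: for each letter, (position + 9) mod 26
Mapping: 'j'(9+9=18)->'s', 'b'(1+9=10)->'k', 'k'(10+9=19)->'t', 'j'(9+9=18)->'s', 'n'(13+9=22)->'w', 't'(19+9=28, 28 mod 26=2)->'c'
Result: sktswc


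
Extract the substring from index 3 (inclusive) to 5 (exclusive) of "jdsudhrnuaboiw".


Input string: 'jdsudhrnuaboiw'
Operation: slice [3:5]
Extract characters: s[3]='u', s[4]='d'
Result: ud


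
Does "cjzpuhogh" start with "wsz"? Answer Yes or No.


Input string: 'cjzpuhogh'
Prefix to check: 'wsz'
First 3 characters of input: 'cjz'
Match: False
Result: No


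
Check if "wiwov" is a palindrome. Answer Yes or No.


Input string: 'wiwov'
Reversed: 'vowiw'
Compare pairs: s[0]='w' vs s[4]='v' (mismatch), s[1]='i' vs s[3]='o' (mismatch)
Palindrome: No


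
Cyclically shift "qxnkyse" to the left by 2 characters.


Input: 'qxnkyse', shift = 2
Operation: split at index 2 and swap parts
Front part s[0:2] = 'qx'
Back part s[2:] = 'nkyse'
Rotated = back + front = 'nkyse' + 'qx'
Result: nkyseqx


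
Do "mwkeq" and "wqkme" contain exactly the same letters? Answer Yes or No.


String 1: 'mwkeq' -> sorted: 'ekmqw'
String 2: 'wqkme' -> sorted: 'ekmqw'
Compare sorted forms: 'ekmqw' == 'ekmqw'
Anagram: Yes


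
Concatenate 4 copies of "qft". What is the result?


Input string: 'qft'
Operation: repeat 4 times
Concatenation: 'qft' + 'qft' + 'qft' + 'qft'
Result: qftqftqftqft


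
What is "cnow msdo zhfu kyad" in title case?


Input string: 'cnow msdo zhfu kyad'
Operation: capitalize first letter of each word
Word transformations: 'cnow'->'Cnow', 'msdo'->'Msdo', 'zhfu'->'Zhfu', 'kyad'->'Kyad'
Result: Cnow Msdo Zhfu Kyad


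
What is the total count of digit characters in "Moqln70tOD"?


Input string: 'Moqln70tOD'
Operation: count digit characters (0-9)
Scan: 'M', 'o', 'q', 'l', 'n', '7'(digit), '0'(digit), 't', 'O', 'D'
Digits found: 2
Result: 2


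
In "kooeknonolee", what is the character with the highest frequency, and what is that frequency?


Input: 'kooeknonolee'
Operation: tally each character
Counts: 'e':3, 'k':2, 'l':1, 'n':2, 'o':4
Maximum: 'o' appears 4 times


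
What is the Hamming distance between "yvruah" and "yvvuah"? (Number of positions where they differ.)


String 1: 'yvruah'
String 2: 'yvvuah'
Compare each position: pos 0: 'y'=='y', pos 1: 'v'=='v', pos 2: 'r'!='v', pos 3: 'u'=='u', pos 4: 'a'=='a', pos 5: 'h'=='h'
Differing positions: 1
Hamming distance: 1


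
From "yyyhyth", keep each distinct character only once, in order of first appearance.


Input: 'yyyhyth'
Operation: keep first occurrence of each character
Scan: s[0]='y' new -> keep; s[1]='y' seen -> skip; s[2]='y' seen -> skip; s[3]='h' new -> keep; s[4]='y' seen -> skip; s[5]='t' new -> keep; s[6]='h' seen -> skip
Result: yht


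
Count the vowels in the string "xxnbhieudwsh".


Input string: 'xxnbhieudwsh'
Operation: count vowels (a, e, i, o, u)
Scan: s[0]='x', s[1]='x', s[2]='n', s[3]='b', s[4]='h', s[5]='i' (vowel), s[6]='e' (vowel), s[7]='u' (vowel), s[8]='d', s[9]='w', s[10]='s', s[11]='h'
Vowels found: 3
Result: 3


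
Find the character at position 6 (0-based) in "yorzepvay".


Input string: 'yorzepvay'
Operation: get character at index 6
Index mapping: s[0]='y', s[1]='o', s[2]='r', s[3]='z', s[4]='e', s[5]='p', s[6]='v'
Result: 'v'


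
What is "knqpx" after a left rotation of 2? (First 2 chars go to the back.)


Input: 'knqpx', shift = 2
Operation: split at index 2 and swap parts
Front part s[0:2] = 'kn'
Back part s[2:] = 'qpx'
Rotated = back + front = 'qpx' + 'kn'
Result: qpxkn


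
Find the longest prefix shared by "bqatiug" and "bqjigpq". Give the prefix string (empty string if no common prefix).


String 1: 'bqatiug'
String 2: 'bqjigpq'
Compare position by position:
pos 0: 'b' vs 'b' match
pos 1: 'q' vs 'q' match
pos 2: 'a' vs 'j' differ -> stop
Longest common prefix: "bq" (length 2)


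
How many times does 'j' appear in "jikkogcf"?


Input string: 'jikkogcf'
Target character: 'j'
Scan each position: s[0]='j'
Matches found at indices: 0
Total: 1


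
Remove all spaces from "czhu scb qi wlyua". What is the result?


Input string: 'czhu scb qi wlyua'
Operation: remove all spaces
Words: 'czhu', 'scb', 'qi', 'wlyua'
Join without spaces: czhuscbqiwlyua


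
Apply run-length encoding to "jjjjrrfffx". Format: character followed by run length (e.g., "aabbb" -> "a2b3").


Input: 'jjjjrrfffx'
Operation: identify consecutive runs
Runs: 'jjjj' -> j4, 'rr' -> r2, 'fff' -> f3, 'x' -> x1
Encoded: j4r2f3x1


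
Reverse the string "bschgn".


Input string: 'bschgn'
Operation: reverse character order
Original order: 'b' -> 's' -> 'c' -> 'h' -> 'g' -> 'n'
Reversed order: 'n' -> 'g' -> 'h' -> 'c' -> 's' -> 'b'
Result: nghcsb


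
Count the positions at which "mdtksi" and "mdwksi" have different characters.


String 1: 'mdtksi'
String 2: 'mdwksi'
Compare each position: pos 0: 'm'=='m', pos 1: 'd'=='d', pos 2: 't'!='w', pos 3: 'k'=='k', pos 4: 's'=='s', pos 5: 'i'=='i'
Differing positions: 1
Hamming distance: 1


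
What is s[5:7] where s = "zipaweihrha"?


Input string: 'zipaweihrha'
Operation: slice [5:7]
Extract characters: s[5]='e', s[6]='i'
Result: ei


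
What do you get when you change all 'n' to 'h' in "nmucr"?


Input string: 'nmucr'
Operation: replace 'n' with 'h'
Positions of 'n': 0
After replacement: hmucr


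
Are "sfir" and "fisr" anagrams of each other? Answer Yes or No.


String 1: 'sfir' -> sorted: 'firs'
String 2: 'fisr' -> sorted: 'firs'
Compare sorted forms: 'firs' == 'firs'
Anagram: Yes


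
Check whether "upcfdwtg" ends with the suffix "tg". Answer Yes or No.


Input string: 'upcfdwtg'
Suffix to check: 'tg'
Last 2 characters of input: 'tg'
Match: True
Result: Yes


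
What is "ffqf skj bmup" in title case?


Input string: 'ffqf skj bmup'
Operation: capitalize first letter of each word
Word transformations: 'ffqf'->'Ffqf', 'skj'->'Skj', 'bmup'->'Bmup'
Result: Ffqf Skj Bmup


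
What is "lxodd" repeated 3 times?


Input string: 'lxodd'
Operation: repeat 3 times
Concatenation: 'lxodd' + 'lxodd' + 'lxodd'
Result: lxoddlxoddlxodd


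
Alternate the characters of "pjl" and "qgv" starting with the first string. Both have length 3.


String 1: 'pjl'
String 2: 'qgv'
Operation: alternate characters
Pairs: 'p'+'q', 'j'+'g', 'l'+'v'
Result: pqjglv


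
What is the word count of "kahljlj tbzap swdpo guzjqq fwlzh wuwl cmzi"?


Input string: 'kahljlj tbzap swdpo guzjqq fwlzh wuwl cmzi'
Operation: split by spaces
Words found: 'kahljlj', 'tbzap', 'swdpo', 'guzjqq', 'fwlzh', 'wuwl', 'cmzi'
Word count: 7


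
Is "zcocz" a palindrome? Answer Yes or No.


Input string: 'zcocz'
Reversed: 'zcocz'
Compare pairs: s[0]='z' vs s[4]='z' (match), s[1]='c' vs s[3]='c' (match)
Palindrome: Yes


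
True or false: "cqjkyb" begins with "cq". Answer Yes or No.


Input string: 'cqjkyb'
Prefix to check: 'cq'
First 2 characters of input: 'cq'
Match: True
Result: Yes


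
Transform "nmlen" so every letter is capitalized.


Input string: 'nmlen'
Operation: convert each letter to uppercase
Mapping: 'n'->'N', 'm'->'M', 'l'->'L', 'e'->'E', 'n'->'N'
Result: NMLEN


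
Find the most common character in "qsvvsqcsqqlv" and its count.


Input: 'qsvvsqcsqqlv'
Operation: tally each character
Counts: 'c':1, 'l':1, 'q':4, 's':3, 'v':3
Maximum: 'q' appears 4 times


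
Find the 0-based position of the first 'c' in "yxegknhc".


Input string: 'yxegknhc'
Target: 'c'
Scanning left to right: s[0]='y', s[1]='x', s[2]='e', s[3]='g', s[4]='k', s[5]='n', s[6]='h', s[7]='c'
First match at index: 7


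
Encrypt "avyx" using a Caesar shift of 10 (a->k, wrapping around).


Input: 'avyx', shift = 10
Operation: for each letter, (position + 10) mod 26
Mapping: 'a'(0+10=10)->'k', 'v'(21+10=31, 31 mod 26=5)->'f', 'y'(24+10=34, 34 mod 26=8)->'i', 'x'(23+10=33, 33 mod 26=7)->'h'
Result: kfih


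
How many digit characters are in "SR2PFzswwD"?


Input string: 'SR2PFzswwD'
Operation: count digit characters (0-9)
Scan: 'S', 'R', '2'(digit), 'P', 'F', 'z', 's', 'w', 'w', 'D'
Digits found: 1
Result: 1


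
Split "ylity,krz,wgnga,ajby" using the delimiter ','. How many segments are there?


Input string: 'ylity,krz,wgnga,ajby'
Delimiter: ','
Split result: 'ylity', 'krz', 'wgnga', 'ajby'
Number of parts: 4


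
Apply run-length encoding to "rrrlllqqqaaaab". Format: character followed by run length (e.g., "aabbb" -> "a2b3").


Input: 'rrrlllqqqaaaab'
Operation: identify consecutive runs
Runs: 'rrr' -> r3, 'lll' -> l3, 'qqq' -> q3, 'aaaa' -> a4, 'b' -> b1
Encoded: r3l3q3a4b1


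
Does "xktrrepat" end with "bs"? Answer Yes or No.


Input string: 'xktrrepat'
Suffix to check: 'bs'
Last 2 characters of input: 'at'
Match: False
Result: No


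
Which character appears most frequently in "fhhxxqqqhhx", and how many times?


Input: 'fhhxxqqqhhx'
Operation: tally each character
Counts: 'f':1, 'h':4, 'q':3, 'x':3
Maximum: 'h' appears 4 times


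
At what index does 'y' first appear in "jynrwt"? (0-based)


Input string: 'jynrwt'
Target: 'y'
Scanning left to right: s[0]='j', s[1]='y'
First match at index: 1


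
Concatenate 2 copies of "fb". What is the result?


Input string: 'fb'
Operation: repeat 2 times
Concatenation: 'fb' + 'fb'
Result: fbfb


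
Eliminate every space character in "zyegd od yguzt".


Input string: 'zyegd od yguzt'
Operation: remove all spaces
Words: 'zyegd', 'od', 'yguzt'
Join without spaces: zyegdodyguzt


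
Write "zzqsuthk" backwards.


Input string: 'zzqsuthk'
Operation: reverse character order
Original order: 'z' -> 'z' -> 'q' -> 's' -> 'u' -> 't' -> 'h' -> 'k'
Reversed order: 'k' -> 'h' -> 't' -> 'u' -> 's' -> 'q' -> 'z' -> 'z'
Result: khtusqzz


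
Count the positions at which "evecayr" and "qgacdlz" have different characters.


String 1: 'evecayr'
String 2: 'qgacdlz'
Compare each position: pos 0: 'e'!='q', pos 1: 'v'!='g', pos 2: 'e'!='a', pos 3: 'c'=='c', pos 4: 'a'!='d', pos 5: 'y'!='l', pos 6: 'r'!='z'
Differing positions: 6
Hamming distance: 6


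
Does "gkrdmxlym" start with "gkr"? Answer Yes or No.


Input string: 'gkrdmxlym'
Prefix to check: 'gkr'
First 3 characters of input: 'gkr'
Match: True
Result: Yes


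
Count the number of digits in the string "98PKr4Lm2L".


Input string: '98PKr4Lm2L'
Operation: count digit characters (0-9)
Scan: '9'(digit), '8'(digit), 'P', 'K', 'r', '4'(digit), 'L', 'm', '2'(digit), 'L'
Digits found: 4
Result: 4


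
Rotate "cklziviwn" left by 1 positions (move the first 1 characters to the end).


Input: 'cklziviwn', shift = 1
Operation: split at index 1 and swap parts
Front part s[0:1] = 'c'
Back part s[1:] = 'klziviwn'
Rotated = back + front = 'klziviwn' + 'c'
Result: klziviwnc


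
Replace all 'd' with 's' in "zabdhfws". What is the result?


Input string: 'zabdhfws'
Operation: replace 'd' with 's'
Positions of 'd': 3
After replacement: zabshfws


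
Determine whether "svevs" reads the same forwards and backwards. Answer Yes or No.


Input string: 'svevs'
Reversed: 'svevs'
Compare pairs: s[0]='s' vs s[4]='s' (match), s[1]='v' vs s[3]='v' (match)
Palindrome: Yes


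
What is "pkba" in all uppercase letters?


Input string: 'pkba'
Operation: convert each letter to uppercase
Mapping: 'p'->'P', 'k'->'K', 'b'->'B', 'a'->'A'
Result: PKBA


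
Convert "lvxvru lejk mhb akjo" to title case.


Input string: 'lvxvru lejk mhb akjo'
Operation: capitalize first letter of each word
Word transformations: 'lvxvru'->'Lvxvru', 'lejk'->'Lejk', 'mhb'->'Mhb', 'akjo'->'Akjo'
Result: Lvxvru Lejk Mhb Akjo


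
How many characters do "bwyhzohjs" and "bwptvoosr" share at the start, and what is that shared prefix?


String 1: 'bwyhzohjs'
String 2: 'bwptvoosr'
Compare position by position:
pos 0: 'b' vs 'b' match
pos 1: 'w' vs 'w' match
pos 2: 'y' vs 'p' differ -> stop
Longest common prefix: "bw" (length 2)
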